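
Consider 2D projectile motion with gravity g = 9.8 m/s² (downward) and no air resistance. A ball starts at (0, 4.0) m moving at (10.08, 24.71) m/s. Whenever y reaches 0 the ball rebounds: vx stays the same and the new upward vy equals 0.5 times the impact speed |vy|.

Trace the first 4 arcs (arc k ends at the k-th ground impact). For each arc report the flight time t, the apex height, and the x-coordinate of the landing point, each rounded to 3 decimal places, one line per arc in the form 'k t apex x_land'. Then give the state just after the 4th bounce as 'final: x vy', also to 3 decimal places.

1 5.200 35.152 52.414
2 2.678 8.788 79.413
3 1.339 2.197 92.912
4 0.670 0.549 99.662
final: 99.662 1.641

Arc 1: start y=4.000, vy=24.710 → t=5.200, apex=35.152, x_land=52.414, impact vy=-26.249
  bounce: vy ← 0.5·26.249 = 13.124
Arc 2: start y=0.000, vy=13.124 → t=2.678, apex=8.788, x_land=79.413, impact vy=-13.124
  bounce: vy ← 0.5·13.124 = 6.562
Arc 3: start y=0.000, vy=6.562 → t=1.339, apex=2.197, x_land=92.912, impact vy=-6.562
  bounce: vy ← 0.5·6.562 = 3.281
Arc 4: start y=0.000, vy=3.281 → t=0.670, apex=0.549, x_land=99.662, impact vy=-3.281
  bounce: vy ← 0.5·3.281 = 1.641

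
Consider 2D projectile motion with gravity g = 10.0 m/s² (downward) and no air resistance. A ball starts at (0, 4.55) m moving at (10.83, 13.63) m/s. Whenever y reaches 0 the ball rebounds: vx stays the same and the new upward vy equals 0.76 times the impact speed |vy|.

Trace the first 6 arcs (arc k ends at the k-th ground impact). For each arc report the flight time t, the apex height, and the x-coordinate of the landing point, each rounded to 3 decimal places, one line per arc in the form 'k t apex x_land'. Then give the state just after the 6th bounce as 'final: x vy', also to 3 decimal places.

1 3.027 13.839 32.779
2 2.529 7.993 60.165
3 1.922 4.617 80.979
4 1.461 2.667 96.797
5 1.110 1.540 108.820
6 0.844 0.890 117.956
final: 117.956 3.206

Arc 1: start y=4.550, vy=13.630 → t=3.027, apex=13.839, x_land=32.779, impact vy=-16.637
  bounce: vy ← 0.76·16.637 = 12.644
Arc 2: start y=0.000, vy=12.644 → t=2.529, apex=7.993, x_land=60.165, impact vy=-12.644
  bounce: vy ← 0.76·12.644 = 9.609
Arc 3: start y=0.000, vy=9.609 → t=1.922, apex=4.617, x_land=80.979, impact vy=-9.609
  bounce: vy ← 0.76·9.609 = 7.303
Arc 4: start y=0.000, vy=7.303 → t=1.461, apex=2.667, x_land=96.797, impact vy=-7.303
  bounce: vy ← 0.76·7.303 = 5.550
Arc 5: start y=0.000, vy=5.550 → t=1.110, apex=1.540, x_land=108.820, impact vy=-5.550
  bounce: vy ← 0.76·5.550 = 4.218
Arc 6: start y=0.000, vy=4.218 → t=0.844, apex=0.890, x_land=117.956, impact vy=-4.218
  bounce: vy ← 0.76·4.218 = 3.206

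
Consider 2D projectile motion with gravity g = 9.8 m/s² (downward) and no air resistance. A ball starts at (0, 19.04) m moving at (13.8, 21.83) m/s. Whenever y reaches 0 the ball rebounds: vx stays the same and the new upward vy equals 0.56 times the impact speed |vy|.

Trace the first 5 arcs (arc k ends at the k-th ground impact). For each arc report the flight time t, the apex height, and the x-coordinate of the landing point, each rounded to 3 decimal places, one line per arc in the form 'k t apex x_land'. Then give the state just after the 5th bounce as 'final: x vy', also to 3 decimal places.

1 5.202 43.354 71.788
2 3.331 13.596 117.762
3 1.866 4.264 143.508
4 1.045 1.337 157.925
5 0.585 0.419 165.999
final: 165.999 1.605

Arc 1: start y=19.040, vy=21.830 → t=5.202, apex=43.354, x_land=71.788, impact vy=-29.150
  bounce: vy ← 0.56·29.150 = 16.324
Arc 2: start y=0.000, vy=16.324 → t=3.331, apex=13.596, x_land=117.762, impact vy=-16.324
  bounce: vy ← 0.56·16.324 = 9.141
Arc 3: start y=0.000, vy=9.141 → t=1.866, apex=4.264, x_land=143.508, impact vy=-9.141
  bounce: vy ← 0.56·9.141 = 5.119
Arc 4: start y=0.000, vy=5.119 → t=1.045, apex=1.337, x_land=157.925, impact vy=-5.119
  bounce: vy ← 0.56·5.119 = 2.867
Arc 5: start y=0.000, vy=2.867 → t=0.585, apex=0.419, x_land=165.999, impact vy=-2.867
  bounce: vy ← 0.56·2.867 = 1.605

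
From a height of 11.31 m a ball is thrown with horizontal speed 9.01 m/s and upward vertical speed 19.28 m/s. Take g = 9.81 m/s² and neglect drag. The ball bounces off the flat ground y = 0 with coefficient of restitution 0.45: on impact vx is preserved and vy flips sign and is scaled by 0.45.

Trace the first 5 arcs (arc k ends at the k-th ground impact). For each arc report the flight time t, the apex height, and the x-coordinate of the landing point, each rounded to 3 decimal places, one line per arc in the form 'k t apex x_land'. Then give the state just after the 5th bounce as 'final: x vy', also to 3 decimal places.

1 4.449 30.256 40.085
2 2.235 6.127 60.225
3 1.006 1.241 69.288
4 0.453 0.251 73.366
5 0.204 0.051 75.201
final: 75.201 0.450

Arc 1: start y=11.310, vy=19.280 → t=4.449, apex=30.256, x_land=40.085, impact vy=-24.364
  bounce: vy ← 0.45·24.364 = 10.964
Arc 2: start y=0.000, vy=10.964 → t=2.235, apex=6.127, x_land=60.225, impact vy=-10.964
  bounce: vy ← 0.45·10.964 = 4.934
Arc 3: start y=0.000, vy=4.934 → t=1.006, apex=1.241, x_land=69.288, impact vy=-4.934
  bounce: vy ← 0.45·4.934 = 2.220
Arc 4: start y=0.000, vy=2.220 → t=0.453, apex=0.251, x_land=73.366, impact vy=-2.220
  bounce: vy ← 0.45·2.220 = 0.999
Arc 5: start y=0.000, vy=0.999 → t=0.204, apex=0.051, x_land=75.201, impact vy=-0.999
  bounce: vy ← 0.45·0.999 = 0.450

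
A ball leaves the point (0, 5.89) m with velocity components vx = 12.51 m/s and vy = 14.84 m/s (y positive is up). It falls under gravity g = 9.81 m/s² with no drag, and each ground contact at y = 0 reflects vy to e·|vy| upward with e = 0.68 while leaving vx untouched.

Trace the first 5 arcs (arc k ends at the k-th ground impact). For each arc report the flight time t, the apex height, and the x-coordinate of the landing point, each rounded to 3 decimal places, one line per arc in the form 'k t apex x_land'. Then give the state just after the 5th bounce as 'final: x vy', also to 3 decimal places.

1 3.381 17.115 42.292
2 2.540 7.914 74.073
3 1.727 3.659 95.683
4 1.175 1.692 110.379
5 0.799 0.782 120.371
final: 120.371 2.664

Arc 1: start y=5.890, vy=14.840 → t=3.381, apex=17.115, x_land=42.292, impact vy=-18.325
  bounce: vy ← 0.68·18.325 = 12.461
Arc 2: start y=0.000, vy=12.461 → t=2.540, apex=7.914, x_land=74.073, impact vy=-12.461
  bounce: vy ← 0.68·12.461 = 8.473
Arc 3: start y=0.000, vy=8.473 → t=1.727, apex=3.659, x_land=95.683, impact vy=-8.473
  bounce: vy ← 0.68·8.473 = 5.762
Arc 4: start y=0.000, vy=5.762 → t=1.175, apex=1.692, x_land=110.379, impact vy=-5.762
  bounce: vy ← 0.68·5.762 = 3.918
Arc 5: start y=0.000, vy=3.918 → t=0.799, apex=0.782, x_land=120.371, impact vy=-3.918
  bounce: vy ← 0.68·3.918 = 2.664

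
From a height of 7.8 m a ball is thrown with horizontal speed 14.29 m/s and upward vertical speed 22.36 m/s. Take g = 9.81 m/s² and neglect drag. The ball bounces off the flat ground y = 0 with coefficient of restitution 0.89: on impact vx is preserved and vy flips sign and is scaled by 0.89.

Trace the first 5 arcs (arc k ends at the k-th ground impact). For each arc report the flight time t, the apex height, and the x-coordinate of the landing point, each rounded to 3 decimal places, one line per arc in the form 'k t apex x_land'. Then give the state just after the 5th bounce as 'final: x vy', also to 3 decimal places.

1 4.884 33.283 69.795
2 4.637 26.363 136.054
3 4.127 20.882 195.024
4 3.673 16.541 247.507
5 3.269 13.102 294.217
final: 294.217 14.269

Arc 1: start y=7.800, vy=22.360 → t=4.884, apex=33.283, x_land=69.795, impact vy=-25.554
  bounce: vy ← 0.89·25.554 = 22.743
Arc 2: start y=0.000, vy=22.743 → t=4.637, apex=26.363, x_land=136.054, impact vy=-22.743
  bounce: vy ← 0.89·22.743 = 20.241
Arc 3: start y=0.000, vy=20.241 → t=4.127, apex=20.882, x_land=195.024, impact vy=-20.241
  bounce: vy ← 0.89·20.241 = 18.015
Arc 4: start y=0.000, vy=18.015 → t=3.673, apex=16.541, x_land=247.507, impact vy=-18.015
  bounce: vy ← 0.89·18.015 = 16.033
Arc 5: start y=0.000, vy=16.033 → t=3.269, apex=13.102, x_land=294.217, impact vy=-16.033
  bounce: vy ← 0.89·16.033 = 14.269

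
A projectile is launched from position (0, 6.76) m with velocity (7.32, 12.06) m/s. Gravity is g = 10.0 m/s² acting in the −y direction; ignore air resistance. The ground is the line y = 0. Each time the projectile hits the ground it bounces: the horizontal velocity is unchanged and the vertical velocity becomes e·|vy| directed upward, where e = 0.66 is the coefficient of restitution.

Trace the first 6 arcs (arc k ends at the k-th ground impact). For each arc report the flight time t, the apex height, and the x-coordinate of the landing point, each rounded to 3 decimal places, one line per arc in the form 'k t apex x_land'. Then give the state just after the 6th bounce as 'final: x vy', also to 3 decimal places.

Arc 1: start y=6.760, vy=12.060 → t=2.881, apex=14.032, x_land=21.091, impact vy=-16.752
  bounce: vy ← 0.66·16.752 = 11.057
Arc 2: start y=0.000, vy=11.057 → t=2.211, apex=6.112, x_land=37.278, impact vy=-11.057
  bounce: vy ← 0.66·11.057 = 7.297
Arc 3: start y=0.000, vy=7.297 → t=1.459, apex=2.663, x_land=47.961, impact vy=-7.297
  bounce: vy ← 0.66·7.297 = 4.816
Arc 4: start y=0.000, vy=4.816 → t=0.963, apex=1.160, x_land=55.012, impact vy=-4.816
  bounce: vy ← 0.66·4.816 = 3.179
Arc 5: start y=0.000, vy=3.179 → t=0.636, apex=0.505, x_land=59.666, impact vy=-3.179
  bounce: vy ← 0.66·3.179 = 2.098
Arc 6: start y=0.000, vy=2.098 → t=0.420, apex=0.220, x_land=62.737, impact vy=-2.098
  bounce: vy ← 0.66·2.098 = 1.385

1 2.881 14.032 21.091
2 2.211 6.112 37.278
3 1.459 2.663 47.961
4 0.963 1.160 55.012
5 0.636 0.505 59.666
6 0.420 0.220 62.737
final: 62.737 1.385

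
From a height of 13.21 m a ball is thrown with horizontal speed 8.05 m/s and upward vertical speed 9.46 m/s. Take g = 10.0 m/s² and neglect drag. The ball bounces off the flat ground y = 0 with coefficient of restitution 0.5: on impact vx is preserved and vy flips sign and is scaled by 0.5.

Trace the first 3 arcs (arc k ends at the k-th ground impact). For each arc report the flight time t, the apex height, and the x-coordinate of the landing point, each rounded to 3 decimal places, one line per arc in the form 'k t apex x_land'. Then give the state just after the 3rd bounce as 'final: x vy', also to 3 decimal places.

Arc 1: start y=13.210, vy=9.460 → t=2.827, apex=17.685, x_land=22.755, impact vy=-18.807
  bounce: vy ← 0.5·18.807 = 9.403
Arc 2: start y=0.000, vy=9.403 → t=1.881, apex=4.421, x_land=37.894, impact vy=-9.403
  bounce: vy ← 0.5·9.403 = 4.702
Arc 3: start y=0.000, vy=4.702 → t=0.940, apex=1.105, x_land=45.464, impact vy=-4.702
  bounce: vy ← 0.5·4.702 = 2.351

1 2.827 17.685 22.755
2 1.881 4.421 37.894
3 0.940 1.105 45.464
final: 45.464 2.351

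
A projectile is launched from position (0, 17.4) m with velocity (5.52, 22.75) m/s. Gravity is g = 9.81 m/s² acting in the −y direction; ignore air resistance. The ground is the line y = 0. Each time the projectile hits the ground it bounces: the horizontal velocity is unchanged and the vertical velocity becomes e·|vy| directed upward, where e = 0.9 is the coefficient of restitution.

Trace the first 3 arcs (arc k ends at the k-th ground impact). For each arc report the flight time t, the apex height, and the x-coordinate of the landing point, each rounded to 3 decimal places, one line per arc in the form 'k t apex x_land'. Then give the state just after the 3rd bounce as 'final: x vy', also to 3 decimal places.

Arc 1: start y=17.400, vy=22.750 → t=5.307, apex=43.779, x_land=29.292, impact vy=-29.308
  bounce: vy ← 0.9·29.308 = 26.377
Arc 2: start y=0.000, vy=26.377 → t=5.378, apex=35.461, x_land=58.977, impact vy=-26.377
  bounce: vy ← 0.9·26.377 = 23.739
Arc 3: start y=0.000, vy=23.739 → t=4.840, apex=28.724, x_land=85.693, impact vy=-23.739
  bounce: vy ← 0.9·23.739 = 21.365

1 5.307 43.779 29.292
2 5.378 35.461 58.977
3 4.840 28.724 85.693
final: 85.693 21.365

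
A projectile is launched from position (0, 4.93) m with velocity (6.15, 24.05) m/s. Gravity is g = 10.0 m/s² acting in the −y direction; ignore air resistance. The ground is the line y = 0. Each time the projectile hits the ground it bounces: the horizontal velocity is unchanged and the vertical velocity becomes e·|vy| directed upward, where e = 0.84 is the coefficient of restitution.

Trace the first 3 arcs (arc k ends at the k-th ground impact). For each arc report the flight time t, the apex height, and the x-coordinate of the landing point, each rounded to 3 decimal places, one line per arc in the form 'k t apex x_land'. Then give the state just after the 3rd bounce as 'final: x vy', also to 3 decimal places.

1 5.007 33.850 30.793
2 4.371 23.885 57.676
3 3.672 16.853 80.258
final: 80.258 15.422

Arc 1: start y=4.930, vy=24.050 → t=5.007, apex=33.850, x_land=30.793, impact vy=-26.019
  bounce: vy ← 0.84·26.019 = 21.856
Arc 2: start y=0.000, vy=21.856 → t=4.371, apex=23.885, x_land=57.676, impact vy=-21.856
  bounce: vy ← 0.84·21.856 = 18.359
Arc 3: start y=0.000, vy=18.359 → t=3.672, apex=16.853, x_land=80.258, impact vy=-18.359
  bounce: vy ← 0.84·18.359 = 15.422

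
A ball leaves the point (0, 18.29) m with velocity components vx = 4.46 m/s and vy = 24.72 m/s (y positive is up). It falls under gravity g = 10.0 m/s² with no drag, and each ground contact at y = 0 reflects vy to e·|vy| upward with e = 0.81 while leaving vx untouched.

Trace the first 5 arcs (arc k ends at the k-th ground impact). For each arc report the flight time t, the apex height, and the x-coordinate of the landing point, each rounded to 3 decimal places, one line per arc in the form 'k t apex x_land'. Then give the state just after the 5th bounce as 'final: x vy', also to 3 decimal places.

Arc 1: start y=18.290, vy=24.720 → t=5.598, apex=48.844, x_land=24.965, impact vy=-31.255
  bounce: vy ← 0.81·31.255 = 25.317
Arc 2: start y=0.000, vy=25.317 → t=5.063, apex=32.046, x_land=47.547, impact vy=-25.317
  bounce: vy ← 0.81·25.317 = 20.506
Arc 3: start y=0.000, vy=20.506 → t=4.101, apex=21.026, x_land=65.839, impact vy=-20.506
  bounce: vy ← 0.81·20.506 = 16.610
Arc 4: start y=0.000, vy=16.610 → t=3.322, apex=13.795, x_land=80.655, impact vy=-16.610
  bounce: vy ← 0.81·16.610 = 13.454
Arc 5: start y=0.000, vy=13.454 → t=2.691, apex=9.051, x_land=92.657, impact vy=-13.454
  bounce: vy ← 0.81·13.454 = 10.898

1 5.598 48.844 24.965
2 5.063 32.046 47.547
3 4.101 21.026 65.839
4 3.322 13.795 80.655
5 2.691 9.051 92.657
final: 92.657 10.898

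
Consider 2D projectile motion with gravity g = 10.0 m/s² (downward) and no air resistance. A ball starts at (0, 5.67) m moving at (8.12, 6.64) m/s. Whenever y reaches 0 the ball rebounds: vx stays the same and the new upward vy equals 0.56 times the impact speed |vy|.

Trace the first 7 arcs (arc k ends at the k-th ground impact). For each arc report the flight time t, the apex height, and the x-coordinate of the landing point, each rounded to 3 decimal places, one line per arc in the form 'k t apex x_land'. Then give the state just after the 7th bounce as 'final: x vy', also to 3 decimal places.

Arc 1: start y=5.670, vy=6.640 → t=1.919, apex=7.874, x_land=15.582, impact vy=-12.549
  bounce: vy ← 0.56·12.549 = 7.028
Arc 2: start y=0.000, vy=7.028 → t=1.406, apex=2.469, x_land=26.995, impact vy=-7.028
  bounce: vy ← 0.56·7.028 = 3.936
Arc 3: start y=0.000, vy=3.936 → t=0.787, apex=0.774, x_land=33.386, impact vy=-3.936
  bounce: vy ← 0.56·3.936 = 2.204
Arc 4: start y=0.000, vy=2.204 → t=0.441, apex=0.243, x_land=36.965, impact vy=-2.204
  bounce: vy ← 0.56·2.204 = 1.234
Arc 5: start y=0.000, vy=1.234 → t=0.247, apex=0.076, x_land=38.970, impact vy=-1.234
  bounce: vy ← 0.56·1.234 = 0.691
Arc 6: start y=0.000, vy=0.691 → t=0.138, apex=0.024, x_land=40.092, impact vy=-0.691
  bounce: vy ← 0.56·0.691 = 0.387
Arc 7: start y=0.000, vy=0.387 → t=0.077, apex=0.007, x_land=40.721, impact vy=-0.387
  bounce: vy ← 0.56·0.387 = 0.217

1 1.919 7.874 15.582
2 1.406 2.469 26.995
3 0.787 0.774 33.386
4 0.441 0.243 36.965
5 0.247 0.076 38.970
6 0.138 0.024 40.092
7 0.077 0.007 40.721
final: 40.721 0.217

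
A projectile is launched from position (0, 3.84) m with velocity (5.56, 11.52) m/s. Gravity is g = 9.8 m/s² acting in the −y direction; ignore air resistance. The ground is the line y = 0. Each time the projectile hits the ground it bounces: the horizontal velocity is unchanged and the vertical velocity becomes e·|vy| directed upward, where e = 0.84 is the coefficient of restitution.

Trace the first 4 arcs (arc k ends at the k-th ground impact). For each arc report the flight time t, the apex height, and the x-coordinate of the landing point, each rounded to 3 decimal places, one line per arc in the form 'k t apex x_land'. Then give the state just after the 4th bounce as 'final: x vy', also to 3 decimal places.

1 2.647 10.611 14.718
2 2.472 7.487 28.463
3 2.077 5.283 40.010
4 1.744 3.728 49.708
final: 49.708 7.180

Arc 1: start y=3.840, vy=11.520 → t=2.647, apex=10.611, x_land=14.718, impact vy=-14.421
  bounce: vy ← 0.84·14.421 = 12.114
Arc 2: start y=0.000, vy=12.114 → t=2.472, apex=7.487, x_land=28.463, impact vy=-12.114
  bounce: vy ← 0.84·12.114 = 10.176
Arc 3: start y=0.000, vy=10.176 → t=2.077, apex=5.283, x_land=40.010, impact vy=-10.176
  bounce: vy ← 0.84·10.176 = 8.548
Arc 4: start y=0.000, vy=8.548 → t=1.744, apex=3.728, x_land=49.708, impact vy=-8.548
  bounce: vy ← 0.84·8.548 = 7.180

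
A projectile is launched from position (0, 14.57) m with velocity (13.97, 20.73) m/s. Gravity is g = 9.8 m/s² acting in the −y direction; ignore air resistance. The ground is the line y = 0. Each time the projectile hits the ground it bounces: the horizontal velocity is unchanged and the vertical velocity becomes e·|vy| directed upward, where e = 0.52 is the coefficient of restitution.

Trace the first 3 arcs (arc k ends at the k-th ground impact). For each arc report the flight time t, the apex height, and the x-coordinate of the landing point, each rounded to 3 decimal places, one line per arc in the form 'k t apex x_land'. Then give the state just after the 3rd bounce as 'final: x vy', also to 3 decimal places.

1 4.844 36.495 67.676
2 2.838 9.868 107.327
3 1.476 2.668 127.945
final: 127.945 3.761

Arc 1: start y=14.570, vy=20.730 → t=4.844, apex=36.495, x_land=67.676, impact vy=-26.745
  bounce: vy ← 0.52·26.745 = 13.907
Arc 2: start y=0.000, vy=13.907 → t=2.838, apex=9.868, x_land=107.327, impact vy=-13.907
  bounce: vy ← 0.52·13.907 = 7.232
Arc 3: start y=0.000, vy=7.232 → t=1.476, apex=2.668, x_land=127.945, impact vy=-7.232
  bounce: vy ← 0.52·7.232 = 3.761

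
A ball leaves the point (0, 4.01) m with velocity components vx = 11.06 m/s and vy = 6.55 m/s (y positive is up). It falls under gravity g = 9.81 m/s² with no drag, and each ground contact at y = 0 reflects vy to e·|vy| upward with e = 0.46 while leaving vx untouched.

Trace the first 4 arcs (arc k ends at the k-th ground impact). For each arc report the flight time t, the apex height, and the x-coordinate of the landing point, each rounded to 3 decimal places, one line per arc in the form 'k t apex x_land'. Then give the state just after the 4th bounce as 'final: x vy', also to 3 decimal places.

1 1.792 6.197 19.816
2 1.034 1.311 31.253
3 0.476 0.277 36.514
4 0.219 0.059 38.934
final: 38.934 0.494

Arc 1: start y=4.010, vy=6.550 → t=1.792, apex=6.197, x_land=19.816, impact vy=-11.026
  bounce: vy ← 0.46·11.026 = 5.072
Arc 2: start y=0.000, vy=5.072 → t=1.034, apex=1.311, x_land=31.253, impact vy=-5.072
  bounce: vy ← 0.46·5.072 = 2.333
Arc 3: start y=0.000, vy=2.333 → t=0.476, apex=0.277, x_land=36.514, impact vy=-2.333
  bounce: vy ← 0.46·2.333 = 1.073
Arc 4: start y=0.000, vy=1.073 → t=0.219, apex=0.059, x_land=38.934, impact vy=-1.073
  bounce: vy ← 0.46·1.073 = 0.494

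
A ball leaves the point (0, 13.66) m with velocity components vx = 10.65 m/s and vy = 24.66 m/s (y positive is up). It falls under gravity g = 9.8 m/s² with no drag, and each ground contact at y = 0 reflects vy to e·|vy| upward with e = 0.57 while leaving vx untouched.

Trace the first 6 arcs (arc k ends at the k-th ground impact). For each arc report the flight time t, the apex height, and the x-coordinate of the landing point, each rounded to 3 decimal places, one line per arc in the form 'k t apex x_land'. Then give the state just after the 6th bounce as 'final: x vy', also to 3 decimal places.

1 5.536 44.686 58.961
2 3.443 14.519 95.625
3 1.962 4.717 116.524
4 1.119 1.533 128.436
5 0.638 0.498 135.226
6 0.363 0.162 139.096
final: 139.096 1.015

Arc 1: start y=13.660, vy=24.660 → t=5.536, apex=44.686, x_land=58.961, impact vy=-29.595
  bounce: vy ← 0.57·29.595 = 16.869
Arc 2: start y=0.000, vy=16.869 → t=3.443, apex=14.519, x_land=95.625, impact vy=-16.869
  bounce: vy ← 0.57·16.869 = 9.615
Arc 3: start y=0.000, vy=9.615 → t=1.962, apex=4.717, x_land=116.524, impact vy=-9.615
  bounce: vy ← 0.57·9.615 = 5.481
Arc 4: start y=0.000, vy=5.481 → t=1.119, apex=1.533, x_land=128.436, impact vy=-5.481
  bounce: vy ← 0.57·5.481 = 3.124
Arc 5: start y=0.000, vy=3.124 → t=0.638, apex=0.498, x_land=135.226, impact vy=-3.124
  bounce: vy ← 0.57·3.124 = 1.781
Arc 6: start y=0.000, vy=1.781 → t=0.363, apex=0.162, x_land=139.096, impact vy=-1.781
  bounce: vy ← 0.57·1.781 = 1.015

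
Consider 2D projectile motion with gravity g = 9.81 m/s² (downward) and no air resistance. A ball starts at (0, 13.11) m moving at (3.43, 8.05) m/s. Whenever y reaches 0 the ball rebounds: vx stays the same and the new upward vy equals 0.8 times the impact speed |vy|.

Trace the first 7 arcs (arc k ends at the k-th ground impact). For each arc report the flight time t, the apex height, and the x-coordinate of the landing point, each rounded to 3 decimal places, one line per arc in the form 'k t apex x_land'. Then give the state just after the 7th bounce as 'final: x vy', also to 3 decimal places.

1 2.650 16.413 9.089
2 2.927 10.504 19.128
3 2.341 6.723 27.159
4 1.873 4.303 33.584
5 1.499 2.754 38.724
6 1.199 1.762 42.836
7 0.959 1.128 46.125
final: 46.125 3.763

Arc 1: start y=13.110, vy=8.050 → t=2.650, apex=16.413, x_land=9.089, impact vy=-17.945
  bounce: vy ← 0.8·17.945 = 14.356
Arc 2: start y=0.000, vy=14.356 → t=2.927, apex=10.504, x_land=19.128, impact vy=-14.356
  bounce: vy ← 0.8·14.356 = 11.485
Arc 3: start y=0.000, vy=11.485 → t=2.341, apex=6.723, x_land=27.159, impact vy=-11.485
  bounce: vy ← 0.8·11.485 = 9.188
Arc 4: start y=0.000, vy=9.188 → t=1.873, apex=4.303, x_land=33.584, impact vy=-9.188
  bounce: vy ← 0.8·9.188 = 7.350
Arc 5: start y=0.000, vy=7.350 → t=1.499, apex=2.754, x_land=38.724, impact vy=-7.350
  bounce: vy ← 0.8·7.350 = 5.880
Arc 6: start y=0.000, vy=5.880 → t=1.199, apex=1.762, x_land=42.836, impact vy=-5.880
  bounce: vy ← 0.8·5.880 = 4.704
Arc 7: start y=0.000, vy=4.704 → t=0.959, apex=1.128, x_land=46.125, impact vy=-4.704
  bounce: vy ← 0.8·4.704 = 3.763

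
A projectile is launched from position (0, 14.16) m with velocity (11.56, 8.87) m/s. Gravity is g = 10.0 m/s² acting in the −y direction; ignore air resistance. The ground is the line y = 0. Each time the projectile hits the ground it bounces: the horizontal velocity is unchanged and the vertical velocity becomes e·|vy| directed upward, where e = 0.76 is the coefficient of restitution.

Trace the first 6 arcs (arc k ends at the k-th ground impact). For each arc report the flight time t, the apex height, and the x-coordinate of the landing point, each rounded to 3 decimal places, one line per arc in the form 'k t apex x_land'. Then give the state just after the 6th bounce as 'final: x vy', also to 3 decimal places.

Arc 1: start y=14.160, vy=8.870 → t=2.789, apex=18.094, x_land=32.244, impact vy=-19.023
  bounce: vy ← 0.76·19.023 = 14.458
Arc 2: start y=0.000, vy=14.458 → t=2.892, apex=10.451, x_land=65.670, impact vy=-14.458
  bounce: vy ← 0.76·14.458 = 10.988
Arc 3: start y=0.000, vy=10.988 → t=2.198, apex=6.037, x_land=91.074, impact vy=-10.988
  bounce: vy ← 0.76·10.988 = 8.351
Arc 4: start y=0.000, vy=8.351 → t=1.670, apex=3.487, x_land=110.381, impact vy=-8.351
  bounce: vy ← 0.76·8.351 = 6.347
Arc 5: start y=0.000, vy=6.347 → t=1.269, apex=2.014, x_land=125.054, impact vy=-6.347
  bounce: vy ← 0.76·6.347 = 4.823
Arc 6: start y=0.000, vy=4.823 → t=0.965, apex=1.163, x_land=136.205, impact vy=-4.823
  bounce: vy ← 0.76·4.823 = 3.666

1 2.789 18.094 32.244
2 2.892 10.451 65.670
3 2.198 6.037 91.074
4 1.670 3.487 110.381
5 1.269 2.014 125.054
6 0.965 1.163 136.205
final: 136.205 3.666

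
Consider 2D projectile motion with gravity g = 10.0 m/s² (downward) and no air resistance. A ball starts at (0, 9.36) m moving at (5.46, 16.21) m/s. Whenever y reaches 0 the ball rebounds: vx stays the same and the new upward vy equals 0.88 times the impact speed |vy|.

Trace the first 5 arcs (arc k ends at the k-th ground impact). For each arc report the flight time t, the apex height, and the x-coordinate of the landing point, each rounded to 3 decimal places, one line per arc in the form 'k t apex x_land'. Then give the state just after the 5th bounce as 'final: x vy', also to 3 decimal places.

1 3.742 22.498 20.433
2 3.733 17.423 40.817
3 3.285 13.492 58.755
4 2.891 10.448 74.540
5 2.544 8.091 88.432
final: 88.432 11.194

Arc 1: start y=9.360, vy=16.210 → t=3.742, apex=22.498, x_land=20.433, impact vy=-21.212
  bounce: vy ← 0.88·21.212 = 18.667
Arc 2: start y=0.000, vy=18.667 → t=3.733, apex=17.423, x_land=40.817, impact vy=-18.667
  bounce: vy ← 0.88·18.667 = 16.427
Arc 3: start y=0.000, vy=16.427 → t=3.285, apex=13.492, x_land=58.755, impact vy=-16.427
  bounce: vy ← 0.88·16.427 = 14.456
Arc 4: start y=0.000, vy=14.456 → t=2.891, apex=10.448, x_land=74.540, impact vy=-14.456
  bounce: vy ← 0.88·14.456 = 12.721
Arc 5: start y=0.000, vy=12.721 → t=2.544, apex=8.091, x_land=88.432, impact vy=-12.721
  bounce: vy ← 0.88·12.721 = 11.194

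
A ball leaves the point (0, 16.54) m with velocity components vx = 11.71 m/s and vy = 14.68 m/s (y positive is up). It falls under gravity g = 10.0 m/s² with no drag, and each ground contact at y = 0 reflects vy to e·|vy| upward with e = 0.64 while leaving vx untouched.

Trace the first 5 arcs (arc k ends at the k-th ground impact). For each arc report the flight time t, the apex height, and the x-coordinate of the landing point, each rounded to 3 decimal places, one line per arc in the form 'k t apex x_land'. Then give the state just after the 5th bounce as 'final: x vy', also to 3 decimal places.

1 3.805 27.315 44.560
2 2.992 11.188 79.594
3 1.915 4.583 102.015
4 1.225 1.877 116.365
5 0.784 0.769 125.549
final: 125.549 2.510

Arc 1: start y=16.540, vy=14.680 → t=3.805, apex=27.315, x_land=44.560, impact vy=-23.373
  bounce: vy ← 0.64·23.373 = 14.959
Arc 2: start y=0.000, vy=14.959 → t=2.992, apex=11.188, x_land=79.594, impact vy=-14.959
  bounce: vy ← 0.64·14.959 = 9.574
Arc 3: start y=0.000, vy=9.574 → t=1.915, apex=4.583, x_land=102.015, impact vy=-9.574
  bounce: vy ← 0.64·9.574 = 6.127
Arc 4: start y=0.000, vy=6.127 → t=1.225, apex=1.877, x_land=116.365, impact vy=-6.127
  bounce: vy ← 0.64·6.127 = 3.921
Arc 5: start y=0.000, vy=3.921 → t=0.784, apex=0.769, x_land=125.549, impact vy=-3.921
  bounce: vy ← 0.64·3.921 = 2.510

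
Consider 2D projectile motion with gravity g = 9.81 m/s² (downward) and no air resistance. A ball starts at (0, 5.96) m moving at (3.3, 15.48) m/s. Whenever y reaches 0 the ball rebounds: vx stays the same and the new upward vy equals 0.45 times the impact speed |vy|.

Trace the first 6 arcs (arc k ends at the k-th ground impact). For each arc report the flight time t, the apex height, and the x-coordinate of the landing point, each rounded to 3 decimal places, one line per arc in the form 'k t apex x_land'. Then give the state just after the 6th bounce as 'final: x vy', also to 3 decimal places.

Arc 1: start y=5.960, vy=15.480 → t=3.503, apex=18.174, x_land=11.559, impact vy=-18.883
  bounce: vy ← 0.45·18.883 = 8.497
Arc 2: start y=0.000, vy=8.497 → t=1.732, apex=3.680, x_land=17.276, impact vy=-8.497
  bounce: vy ← 0.45·8.497 = 3.824
Arc 3: start y=0.000, vy=3.824 → t=0.780, apex=0.745, x_land=19.849, impact vy=-3.824
  bounce: vy ← 0.45·3.824 = 1.721
Arc 4: start y=0.000, vy=1.721 → t=0.351, apex=0.151, x_land=21.007, impact vy=-1.721
  bounce: vy ← 0.45·1.721 = 0.774
Arc 5: start y=0.000, vy=0.774 → t=0.158, apex=0.031, x_land=21.527, impact vy=-0.774
  bounce: vy ← 0.45·0.774 = 0.348
Arc 6: start y=0.000, vy=0.348 → t=0.071, apex=0.006, x_land=21.762, impact vy=-0.348
  bounce: vy ← 0.45·0.348 = 0.157

1 3.503 18.174 11.559
2 1.732 3.680 17.276
3 0.780 0.745 19.849
4 0.351 0.151 21.007
5 0.158 0.031 21.527
6 0.071 0.006 21.762
final: 21.762 0.157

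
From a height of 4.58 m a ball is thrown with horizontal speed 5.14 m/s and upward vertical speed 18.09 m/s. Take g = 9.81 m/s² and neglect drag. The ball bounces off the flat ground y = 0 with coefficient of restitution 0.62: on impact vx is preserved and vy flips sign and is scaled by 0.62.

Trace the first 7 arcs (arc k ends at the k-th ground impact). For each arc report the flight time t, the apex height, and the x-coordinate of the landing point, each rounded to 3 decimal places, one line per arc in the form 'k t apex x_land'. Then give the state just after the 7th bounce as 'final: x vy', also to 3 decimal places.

Arc 1: start y=4.580, vy=18.090 → t=3.926, apex=21.259, x_land=20.179, impact vy=-20.423
  bounce: vy ← 0.62·20.423 = 12.662
Arc 2: start y=0.000, vy=12.662 → t=2.582, apex=8.172, x_land=33.448, impact vy=-12.662
  bounce: vy ← 0.62·12.662 = 7.851
Arc 3: start y=0.000, vy=7.851 → t=1.601, apex=3.141, x_land=41.675, impact vy=-7.851
  bounce: vy ← 0.62·7.851 = 4.867
Arc 4: start y=0.000, vy=4.867 → t=0.992, apex=1.208, x_land=46.776, impact vy=-4.867
  bounce: vy ← 0.62·4.867 = 3.018
Arc 5: start y=0.000, vy=3.018 → t=0.615, apex=0.464, x_land=49.938, impact vy=-3.018
  bounce: vy ← 0.62·3.018 = 1.871
Arc 6: start y=0.000, vy=1.871 → t=0.381, apex=0.178, x_land=51.899, impact vy=-1.871
  bounce: vy ← 0.62·1.871 = 1.160
Arc 7: start y=0.000, vy=1.160 → t=0.237, apex=0.069, x_land=53.114, impact vy=-1.160
  bounce: vy ← 0.62·1.160 = 0.719

1 3.926 21.259 20.179
2 2.582 8.172 33.448
3 1.601 3.141 41.675
4 0.992 1.208 46.776
5 0.615 0.464 49.938
6 0.381 0.178 51.899
7 0.237 0.069 53.114
final: 53.114 0.719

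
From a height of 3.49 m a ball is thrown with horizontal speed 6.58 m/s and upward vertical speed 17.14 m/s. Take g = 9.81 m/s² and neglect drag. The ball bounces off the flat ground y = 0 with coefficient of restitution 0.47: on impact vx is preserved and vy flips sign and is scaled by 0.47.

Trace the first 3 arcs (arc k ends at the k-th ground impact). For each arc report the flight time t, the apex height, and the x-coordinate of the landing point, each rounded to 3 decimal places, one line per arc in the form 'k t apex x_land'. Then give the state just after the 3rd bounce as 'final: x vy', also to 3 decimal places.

1 3.687 18.463 24.263
2 1.824 4.079 36.263
3 0.857 0.901 41.903
final: 41.903 1.976

Arc 1: start y=3.490, vy=17.140 → t=3.687, apex=18.463, x_land=24.263, impact vy=-19.033
  bounce: vy ← 0.47·19.033 = 8.945
Arc 2: start y=0.000, vy=8.945 → t=1.824, apex=4.079, x_land=36.263, impact vy=-8.945
  bounce: vy ← 0.47·8.945 = 4.204
Arc 3: start y=0.000, vy=4.204 → t=0.857, apex=0.901, x_land=41.903, impact vy=-4.204
  bounce: vy ← 0.47·4.204 = 1.976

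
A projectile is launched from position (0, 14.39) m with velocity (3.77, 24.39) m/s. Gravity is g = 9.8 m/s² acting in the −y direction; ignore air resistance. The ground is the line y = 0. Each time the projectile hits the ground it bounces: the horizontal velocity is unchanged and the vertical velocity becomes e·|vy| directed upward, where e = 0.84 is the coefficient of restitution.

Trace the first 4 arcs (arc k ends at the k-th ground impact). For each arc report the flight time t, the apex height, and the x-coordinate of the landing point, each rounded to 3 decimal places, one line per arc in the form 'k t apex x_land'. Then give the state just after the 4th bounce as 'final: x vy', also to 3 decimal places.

1 5.510 44.741 20.775
2 5.076 31.569 39.913
3 4.264 22.275 55.989
4 3.582 15.717 69.493
final: 69.493 14.743

Arc 1: start y=14.390, vy=24.390 → t=5.510, apex=44.741, x_land=20.775, impact vy=-29.613
  bounce: vy ← 0.84·29.613 = 24.875
Arc 2: start y=0.000, vy=24.875 → t=5.076, apex=31.569, x_land=39.913, impact vy=-24.875
  bounce: vy ← 0.84·24.875 = 20.895
Arc 3: start y=0.000, vy=20.895 → t=4.264, apex=22.275, x_land=55.989, impact vy=-20.895
  bounce: vy ← 0.84·20.895 = 17.552
Arc 4: start y=0.000, vy=17.552 → t=3.582, apex=15.717, x_land=69.493, impact vy=-17.552
  bounce: vy ← 0.84·17.552 = 14.743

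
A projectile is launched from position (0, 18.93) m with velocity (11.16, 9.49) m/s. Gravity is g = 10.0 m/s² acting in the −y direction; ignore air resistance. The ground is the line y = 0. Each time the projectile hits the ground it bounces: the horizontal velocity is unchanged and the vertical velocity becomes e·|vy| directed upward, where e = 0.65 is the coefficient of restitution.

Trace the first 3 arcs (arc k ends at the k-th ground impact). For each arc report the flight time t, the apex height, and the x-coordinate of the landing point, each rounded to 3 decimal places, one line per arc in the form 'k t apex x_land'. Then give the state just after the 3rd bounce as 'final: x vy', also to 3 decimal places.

1 3.114 23.433 34.751
2 2.814 9.900 66.158
3 1.829 4.183 86.573
final: 86.573 5.945

Arc 1: start y=18.930, vy=9.490 → t=3.114, apex=23.433, x_land=34.751, impact vy=-21.649
  bounce: vy ← 0.65·21.649 = 14.072
Arc 2: start y=0.000, vy=14.072 → t=2.814, apex=9.900, x_land=66.158, impact vy=-14.072
  bounce: vy ← 0.65·14.072 = 9.147
Arc 3: start y=0.000, vy=9.147 → t=1.829, apex=4.183, x_land=86.573, impact vy=-9.147
  bounce: vy ← 0.65·9.147 = 5.945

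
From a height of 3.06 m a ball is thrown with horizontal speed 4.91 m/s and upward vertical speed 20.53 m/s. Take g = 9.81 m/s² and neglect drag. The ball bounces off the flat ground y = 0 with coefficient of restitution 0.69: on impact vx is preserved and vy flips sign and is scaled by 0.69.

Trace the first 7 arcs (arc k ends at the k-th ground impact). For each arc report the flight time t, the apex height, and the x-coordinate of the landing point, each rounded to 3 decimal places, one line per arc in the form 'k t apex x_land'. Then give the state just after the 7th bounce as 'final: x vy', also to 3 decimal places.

1 4.330 24.542 21.258
2 3.087 11.685 36.415
3 2.130 5.563 46.873
4 1.470 2.649 54.089
5 1.014 1.261 59.068
6 0.700 0.600 62.503
7 0.483 0.286 64.874
final: 64.874 1.634

Arc 1: start y=3.060, vy=20.530 → t=4.330, apex=24.542, x_land=21.258, impact vy=-21.944
  bounce: vy ← 0.69·21.944 = 15.141
Arc 2: start y=0.000, vy=15.141 → t=3.087, apex=11.685, x_land=36.415, impact vy=-15.141
  bounce: vy ← 0.69·15.141 = 10.447
Arc 3: start y=0.000, vy=10.447 → t=2.130, apex=5.563, x_land=46.873, impact vy=-10.447
  bounce: vy ← 0.69·10.447 = 7.209
Arc 4: start y=0.000, vy=7.209 → t=1.470, apex=2.649, x_land=54.089, impact vy=-7.209
  bounce: vy ← 0.69·7.209 = 4.974
Arc 5: start y=0.000, vy=4.974 → t=1.014, apex=1.261, x_land=59.068, impact vy=-4.974
  bounce: vy ← 0.69·4.974 = 3.432
Arc 6: start y=0.000, vy=3.432 → t=0.700, apex=0.600, x_land=62.503, impact vy=-3.432
  bounce: vy ← 0.69·3.432 = 2.368
Arc 7: start y=0.000, vy=2.368 → t=0.483, apex=0.286, x_land=64.874, impact vy=-2.368
  bounce: vy ← 0.69·2.368 = 1.634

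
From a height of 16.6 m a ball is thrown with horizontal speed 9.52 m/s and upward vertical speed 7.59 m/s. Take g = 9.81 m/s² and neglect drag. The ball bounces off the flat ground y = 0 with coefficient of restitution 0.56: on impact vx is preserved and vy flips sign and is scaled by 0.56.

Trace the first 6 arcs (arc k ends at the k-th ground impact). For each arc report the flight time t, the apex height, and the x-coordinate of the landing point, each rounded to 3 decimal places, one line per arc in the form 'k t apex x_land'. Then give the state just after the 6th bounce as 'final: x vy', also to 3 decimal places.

1 2.769 19.536 26.365
2 2.235 6.127 47.644
3 1.252 1.921 59.560
4 0.701 0.603 66.234
5 0.393 0.189 69.971
6 0.220 0.059 72.063
final: 72.063 0.604

Arc 1: start y=16.600, vy=7.590 → t=2.769, apex=19.536, x_land=26.365, impact vy=-19.578
  bounce: vy ← 0.56·19.578 = 10.964
Arc 2: start y=0.000, vy=10.964 → t=2.235, apex=6.127, x_land=47.644, impact vy=-10.964
  bounce: vy ← 0.56·10.964 = 6.140
Arc 3: start y=0.000, vy=6.140 → t=1.252, apex=1.921, x_land=59.560, impact vy=-6.140
  bounce: vy ← 0.56·6.140 = 3.438
Arc 4: start y=0.000, vy=3.438 → t=0.701, apex=0.603, x_land=66.234, impact vy=-3.438
  bounce: vy ← 0.56·3.438 = 1.925
Arc 5: start y=0.000, vy=1.925 → t=0.393, apex=0.189, x_land=69.971, impact vy=-1.925
  bounce: vy ← 0.56·1.925 = 1.078
Arc 6: start y=0.000, vy=1.078 → t=0.220, apex=0.059, x_land=72.063, impact vy=-1.078
  bounce: vy ← 0.56·1.078 = 0.604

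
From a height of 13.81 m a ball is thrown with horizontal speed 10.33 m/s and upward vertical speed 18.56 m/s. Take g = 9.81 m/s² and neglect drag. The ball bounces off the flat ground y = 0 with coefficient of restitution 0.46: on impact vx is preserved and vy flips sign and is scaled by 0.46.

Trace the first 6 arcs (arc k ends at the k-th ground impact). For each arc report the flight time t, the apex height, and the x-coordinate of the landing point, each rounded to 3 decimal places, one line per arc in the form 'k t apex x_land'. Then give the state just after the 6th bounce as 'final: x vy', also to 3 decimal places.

Arc 1: start y=13.810, vy=18.560 → t=4.421, apex=31.367, x_land=45.667, impact vy=-24.808
  bounce: vy ← 0.46·24.808 = 11.412
Arc 2: start y=0.000, vy=11.412 → t=2.327, apex=6.637, x_land=69.700, impact vy=-11.412
  bounce: vy ← 0.46·11.412 = 5.249
Arc 3: start y=0.000, vy=5.249 → t=1.070, apex=1.404, x_land=80.755, impact vy=-5.249
  bounce: vy ← 0.46·5.249 = 2.415
Arc 4: start y=0.000, vy=2.415 → t=0.492, apex=0.297, x_land=85.840, impact vy=-2.415
  bounce: vy ← 0.46·2.415 = 1.111
Arc 5: start y=0.000, vy=1.111 → t=0.226, apex=0.063, x_land=88.179, impact vy=-1.111
  bounce: vy ← 0.46·1.111 = 0.511
Arc 6: start y=0.000, vy=0.511 → t=0.104, apex=0.013, x_land=89.255, impact vy=-0.511
  bounce: vy ← 0.46·0.511 = 0.235

1 4.421 31.367 45.667
2 2.327 6.637 69.700
3 1.070 1.404 80.755
4 0.492 0.297 85.840
5 0.226 0.063 88.179
6 0.104 0.013 89.255
final: 89.255 0.235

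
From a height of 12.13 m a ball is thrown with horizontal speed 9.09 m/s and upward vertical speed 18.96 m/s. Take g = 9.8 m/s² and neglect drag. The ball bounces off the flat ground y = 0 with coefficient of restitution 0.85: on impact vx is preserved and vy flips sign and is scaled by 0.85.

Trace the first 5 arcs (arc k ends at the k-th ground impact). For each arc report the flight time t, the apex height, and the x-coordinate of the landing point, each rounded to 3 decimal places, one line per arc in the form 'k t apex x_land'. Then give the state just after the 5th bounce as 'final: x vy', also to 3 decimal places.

1 4.428 30.471 40.254
2 4.239 22.015 78.789
3 3.603 15.906 111.544
4 3.063 11.492 139.386
5 2.603 8.303 163.051
final: 163.051 10.843

Arc 1: start y=12.130, vy=18.960 → t=4.428, apex=30.471, x_land=40.254, impact vy=-24.438
  bounce: vy ← 0.85·24.438 = 20.773
Arc 2: start y=0.000, vy=20.773 → t=4.239, apex=22.015, x_land=78.789, impact vy=-20.773
  bounce: vy ← 0.85·20.773 = 17.657
Arc 3: start y=0.000, vy=17.657 → t=3.603, apex=15.906, x_land=111.544, impact vy=-17.657
  bounce: vy ← 0.85·17.657 = 15.008
Arc 4: start y=0.000, vy=15.008 → t=3.063, apex=11.492, x_land=139.386, impact vy=-15.008
  bounce: vy ← 0.85·15.008 = 12.757
Arc 5: start y=0.000, vy=12.757 → t=2.603, apex=8.303, x_land=163.051, impact vy=-12.757
  bounce: vy ← 0.85·12.757 = 10.843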